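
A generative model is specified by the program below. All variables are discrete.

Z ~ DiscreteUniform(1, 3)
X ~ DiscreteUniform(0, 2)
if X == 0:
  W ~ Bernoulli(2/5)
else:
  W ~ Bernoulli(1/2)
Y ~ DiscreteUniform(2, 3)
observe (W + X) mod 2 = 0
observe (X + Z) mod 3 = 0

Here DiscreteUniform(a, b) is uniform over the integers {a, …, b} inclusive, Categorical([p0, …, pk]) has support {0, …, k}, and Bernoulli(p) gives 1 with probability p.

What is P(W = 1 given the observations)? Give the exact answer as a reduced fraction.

Enumerate traces; 6 have nonzero weight after conditioning:
  (Z=1, X=2, W=0, Y=2) weight 1/36
  (Z=1, X=2, W=0, Y=3) weight 1/36
  (Z=2, X=1, W=1, Y=2) weight 1/36
  (Z=2, X=1, W=1, Y=3) weight 1/36
  (Z=3, X=0, W=0, Y=2) weight 1/30
  (Z=3, X=0, W=0, Y=3) weight 1/30
Group by W:
  weight(W=0) = 11/90
  weight(W=1) = 1/18
Total weight = 11/90 + 1/18 = 8/45
P(W=0 | obs) = 11/90 / 8/45 = 11/16
P(W=1 | obs) = 1/18 / 8/45 = 5/16

P(W = 1 | obs) = 5/16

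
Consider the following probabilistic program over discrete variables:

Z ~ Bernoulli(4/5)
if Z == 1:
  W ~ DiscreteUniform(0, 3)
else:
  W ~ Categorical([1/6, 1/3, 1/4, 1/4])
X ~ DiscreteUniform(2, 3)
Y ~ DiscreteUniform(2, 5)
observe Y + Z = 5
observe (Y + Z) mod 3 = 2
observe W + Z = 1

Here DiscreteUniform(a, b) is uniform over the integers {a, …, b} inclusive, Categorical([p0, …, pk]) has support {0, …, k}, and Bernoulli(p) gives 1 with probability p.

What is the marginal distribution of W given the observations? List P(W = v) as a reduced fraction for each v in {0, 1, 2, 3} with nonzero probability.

Enumerate traces; 4 have nonzero weight after conditioning:
  (Z=0, W=1, X=2, Y=5) weight 1/120
  (Z=0, W=1, X=3, Y=5) weight 1/120
  (Z=1, W=0, X=2, Y=4) weight 1/40
  (Z=1, W=0, X=3, Y=4) weight 1/40
Group by W:
  weight(W=0) = 1/20
  weight(W=1) = 1/60
Total weight = 1/20 + 1/60 = 1/15
P(W=0 | obs) = 1/20 / 1/15 = 3/4
P(W=1 | obs) = 1/60 / 1/15 = 1/4

P(W=0) = 3/4, P(W=1) = 1/4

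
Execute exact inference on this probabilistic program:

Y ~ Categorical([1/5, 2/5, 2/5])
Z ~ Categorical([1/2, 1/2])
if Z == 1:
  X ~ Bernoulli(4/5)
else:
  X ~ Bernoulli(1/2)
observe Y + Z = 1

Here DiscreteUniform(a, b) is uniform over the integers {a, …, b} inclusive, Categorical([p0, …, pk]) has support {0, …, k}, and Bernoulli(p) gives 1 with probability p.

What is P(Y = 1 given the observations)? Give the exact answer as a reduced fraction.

P(Y = 1 | obs) = 2/3

Enumerate traces; 4 have nonzero weight after conditioning:
  (Y=0, Z=1, X=0) weight 1/50
  (Y=0, Z=1, X=1) weight 2/25
  (Y=1, Z=0, X=0) weight 1/10
  (Y=1, Z=0, X=1) weight 1/10
Group by Y:
  weight(Y=0) = 1/10
  weight(Y=1) = 1/5
Total weight = 1/10 + 1/5 = 3/10
P(Y=0 | obs) = 1/10 / 3/10 = 1/3
P(Y=1 | obs) = 1/5 / 3/10 = 2/3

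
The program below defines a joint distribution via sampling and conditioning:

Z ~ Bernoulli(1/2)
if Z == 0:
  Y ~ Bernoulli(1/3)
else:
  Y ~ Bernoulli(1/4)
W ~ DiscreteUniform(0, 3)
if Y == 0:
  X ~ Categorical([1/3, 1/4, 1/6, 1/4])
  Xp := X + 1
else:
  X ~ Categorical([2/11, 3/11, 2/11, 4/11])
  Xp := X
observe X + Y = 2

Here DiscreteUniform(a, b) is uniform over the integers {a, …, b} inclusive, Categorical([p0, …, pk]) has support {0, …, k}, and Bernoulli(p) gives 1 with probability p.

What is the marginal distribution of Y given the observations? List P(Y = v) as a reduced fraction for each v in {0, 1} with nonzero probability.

P(Y=0) = 187/313, P(Y=1) = 126/313

Enumerate traces; 16 have nonzero weight after conditioning:
  (Z=0, Y=0, W=0, X=2) weight 1/72
  (Z=0, Y=0, W=1, X=2) weight 1/72
  (Z=0, Y=0, W=2, X=2) weight 1/72
  (Z=0, Y=0, W=3, X=2) weight 1/72
  (Z=0, Y=1, W=0, X=1) weight 1/88
  (Z=0, Y=1, W=1, X=1) weight 1/88
  (Z=0, Y=1, W=2, X=1) weight 1/88
  (Z=0, Y=1, W=3, X=1) weight 1/88
  … 8 more
Group by Y:
  weight(Y=0) = 17/144
  weight(Y=1) = 7/88
Total weight = 17/144 + 7/88 = 313/1584
P(Y=0 | obs) = 17/144 / 313/1584 = 187/313
P(Y=1 | obs) = 7/88 / 313/1584 = 126/313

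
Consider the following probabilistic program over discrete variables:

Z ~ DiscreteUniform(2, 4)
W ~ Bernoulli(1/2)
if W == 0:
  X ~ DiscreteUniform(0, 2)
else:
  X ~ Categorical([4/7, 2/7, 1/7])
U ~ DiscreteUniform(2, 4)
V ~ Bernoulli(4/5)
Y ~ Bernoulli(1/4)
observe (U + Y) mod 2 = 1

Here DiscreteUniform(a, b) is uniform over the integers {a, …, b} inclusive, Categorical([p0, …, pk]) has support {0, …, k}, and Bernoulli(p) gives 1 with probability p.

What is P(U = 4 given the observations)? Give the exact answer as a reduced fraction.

P(U = 4 | obs) = 1/5

Enumerate traces; 108 have nonzero weight after conditioning:
  (Z=2, W=0, X=0, U=2, V=0, Y=1) weight 1/1080
  (Z=2, W=0, X=0, U=2, V=1, Y=1) weight 1/270
  (Z=2, W=0, X=0, U=3, V=0, Y=0) weight 1/360
  (Z=2, W=0, X=0, U=3, V=1, Y=0) weight 1/90
  (Z=2, W=0, X=0, U=4, V=0, Y=1) weight 1/1080
  (Z=2, W=0, X=0, U=4, V=1, Y=1) weight 1/270
  (Z=2, W=0, X=1, U=2, V=0, Y=1) weight 1/1080
  (Z=2, W=0, X=1, U=2, V=1, Y=1) weight 1/270
  … 100 more
Group by U:
  weight(U=2) = 1/12
  weight(U=3) = 1/4
  weight(U=4) = 1/12
Total weight = 1/12 + 1/4 + 1/12 = 5/12
P(U=2 | obs) = 1/12 / 5/12 = 1/5
P(U=3 | obs) = 1/4 / 5/12 = 3/5
P(U=4 | obs) = 1/12 / 5/12 = 1/5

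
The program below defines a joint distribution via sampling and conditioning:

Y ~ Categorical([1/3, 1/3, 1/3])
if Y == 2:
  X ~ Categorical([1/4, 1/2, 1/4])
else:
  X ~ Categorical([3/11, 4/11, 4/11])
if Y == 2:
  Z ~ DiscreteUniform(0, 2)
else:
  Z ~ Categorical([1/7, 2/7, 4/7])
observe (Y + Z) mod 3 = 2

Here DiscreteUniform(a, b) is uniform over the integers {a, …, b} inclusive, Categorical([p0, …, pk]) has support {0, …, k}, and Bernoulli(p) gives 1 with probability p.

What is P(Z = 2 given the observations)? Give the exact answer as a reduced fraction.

Enumerate traces; 9 have nonzero weight after conditioning:
  (Y=0, X=0, Z=2) weight 4/77
  (Y=0, X=1, Z=2) weight 16/231
  (Y=0, X=2, Z=2) weight 16/231
  (Y=1, X=0, Z=1) weight 2/77
  (Y=1, X=1, Z=1) weight 8/231
  (Y=1, X=2, Z=1) weight 8/231
  (Y=2, X=0, Z=0) weight 1/36
  (Y=2, X=1, Z=0) weight 1/18
  … 1 more
Group by Z:
  weight(Z=0) = 1/9
  weight(Z=1) = 2/21
  weight(Z=2) = 4/21
Total weight = 1/9 + 2/21 + 4/21 = 25/63
P(Z=0 | obs) = 1/9 / 25/63 = 7/25
P(Z=1 | obs) = 2/21 / 25/63 = 6/25
P(Z=2 | obs) = 4/21 / 25/63 = 12/25

P(Z = 2 | obs) = 12/25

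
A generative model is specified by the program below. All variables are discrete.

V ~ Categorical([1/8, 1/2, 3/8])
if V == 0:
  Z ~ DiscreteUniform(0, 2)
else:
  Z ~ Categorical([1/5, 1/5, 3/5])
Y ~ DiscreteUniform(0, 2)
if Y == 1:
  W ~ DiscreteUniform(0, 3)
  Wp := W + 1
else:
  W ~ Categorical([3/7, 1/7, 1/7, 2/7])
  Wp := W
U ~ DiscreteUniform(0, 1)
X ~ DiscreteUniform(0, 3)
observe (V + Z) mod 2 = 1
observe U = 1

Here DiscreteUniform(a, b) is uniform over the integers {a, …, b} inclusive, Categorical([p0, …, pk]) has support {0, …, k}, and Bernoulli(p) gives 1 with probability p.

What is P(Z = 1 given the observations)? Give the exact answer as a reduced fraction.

Enumerate traces; 192 have nonzero weight after conditioning:
  (V=0, Z=1, Y=0, W=0, U=1, X=0) weight 1/1344
  (V=0, Z=1, Y=0, W=0, U=1, X=1) weight 1/1344
  (V=0, Z=1, Y=0, W=0, U=1, X=2) weight 1/1344
  (V=0, Z=1, Y=0, W=0, U=1, X=3) weight 1/1344
  (V=0, Z=1, Y=0, W=1, U=1, X=0) weight 1/4032
  (V=0, Z=1, Y=0, W=1, U=1, X=1) weight 1/4032
  (V=0, Z=1, Y=0, W=1, U=1, X=2) weight 1/4032
  (V=0, Z=1, Y=0, W=1, U=1, X=3) weight 1/4032
  (V=1, Z=0, Y=0, W=0, U=1, X=0) weight 1/560
  (V=1, Z=2, Y=0, W=0, U=1, X=0) weight 3/560
  … 182 more
Group by Z:
  weight(Z=0) = 1/20
  weight(Z=1) = 7/120
  weight(Z=2) = 3/20
Total weight = 1/20 + 7/120 + 3/20 = 31/120
P(Z=0 | obs) = 1/20 / 31/120 = 6/31
P(Z=1 | obs) = 7/120 / 31/120 = 7/31
P(Z=2 | obs) = 3/20 / 31/120 = 18/31

P(Z = 1 | obs) = 7/31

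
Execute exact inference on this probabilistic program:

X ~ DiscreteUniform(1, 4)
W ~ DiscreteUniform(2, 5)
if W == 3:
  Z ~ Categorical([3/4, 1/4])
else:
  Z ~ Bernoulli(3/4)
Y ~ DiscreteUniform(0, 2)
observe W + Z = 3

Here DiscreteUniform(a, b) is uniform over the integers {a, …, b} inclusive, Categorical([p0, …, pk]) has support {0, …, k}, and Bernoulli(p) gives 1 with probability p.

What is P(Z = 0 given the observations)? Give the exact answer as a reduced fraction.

Enumerate traces; 24 have nonzero weight after conditioning:
  (X=1, W=2, Z=1, Y=0) weight 1/64
  (X=1, W=2, Z=1, Y=1) weight 1/64
  (X=1, W=2, Z=1, Y=2) weight 1/64
  (X=1, W=3, Z=0, Y=0) weight 1/64
  (X=1, W=3, Z=0, Y=1) weight 1/64
  (X=1, W=3, Z=0, Y=2) weight 1/64
  (X=2, W=2, Z=1, Y=0) weight 1/64
  (X=2, W=2, Z=1, Y=1) weight 1/64
  … 16 more
Group by Z:
  weight(Z=0) = 3/16
  weight(Z=1) = 3/16
Total weight = 3/16 + 3/16 = 3/8
P(Z=0 | obs) = 3/16 / 3/8 = 1/2
P(Z=1 | obs) = 3/16 / 3/8 = 1/2

P(Z = 0 | obs) = 1/2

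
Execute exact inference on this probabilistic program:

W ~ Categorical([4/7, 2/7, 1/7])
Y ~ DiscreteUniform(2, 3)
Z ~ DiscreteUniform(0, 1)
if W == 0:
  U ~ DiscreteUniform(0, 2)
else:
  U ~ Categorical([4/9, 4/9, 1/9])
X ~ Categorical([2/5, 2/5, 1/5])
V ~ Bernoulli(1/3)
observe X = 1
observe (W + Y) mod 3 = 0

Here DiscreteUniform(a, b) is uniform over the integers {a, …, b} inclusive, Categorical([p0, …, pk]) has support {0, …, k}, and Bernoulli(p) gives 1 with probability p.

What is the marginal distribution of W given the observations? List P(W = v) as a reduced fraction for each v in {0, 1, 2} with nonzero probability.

P(W=0) = 2/3, P(W=1) = 1/3

Enumerate traces; 24 have nonzero weight after conditioning:
  (W=0, Y=3, Z=0, U=0, X=1, V=0) weight 4/315
  (W=0, Y=3, Z=0, U=0, X=1, V=1) weight 2/315
  (W=0, Y=3, Z=0, U=1, X=1, V=0) weight 4/315
  (W=0, Y=3, Z=0, U=1, X=1, V=1) weight 2/315
  (W=0, Y=3, Z=0, U=2, X=1, V=0) weight 4/315
  (W=0, Y=3, Z=0, U=2, X=1, V=1) weight 2/315
  (W=0, Y=3, Z=1, U=0, X=1, V=0) weight 4/315
  (W=0, Y=3, Z=1, U=0, X=1, V=1) weight 2/315
  (W=1, Y=2, Z=0, U=0, X=1, V=0) weight 8/945
  … 15 more
Group by W:
  weight(W=0) = 4/35
  weight(W=1) = 2/35
Total weight = 4/35 + 2/35 = 6/35
P(W=0 | obs) = 4/35 / 6/35 = 2/3
P(W=1 | obs) = 2/35 / 6/35 = 1/3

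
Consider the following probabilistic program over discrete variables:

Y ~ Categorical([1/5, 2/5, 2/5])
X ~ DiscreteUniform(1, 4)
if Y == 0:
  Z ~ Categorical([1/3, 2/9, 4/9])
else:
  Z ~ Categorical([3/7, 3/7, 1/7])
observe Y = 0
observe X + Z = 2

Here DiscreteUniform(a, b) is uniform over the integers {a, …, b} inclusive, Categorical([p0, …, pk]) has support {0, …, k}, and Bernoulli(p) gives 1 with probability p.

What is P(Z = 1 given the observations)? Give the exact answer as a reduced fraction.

Enumerate traces; 2 have nonzero weight after conditioning:
  (Y=0, X=1, Z=1) weight 1/90
  (Y=0, X=2, Z=0) weight 1/60
Group by Z:
  weight(Z=0) = 1/60
  weight(Z=1) = 1/90
Total weight = 1/60 + 1/90 = 1/36
P(Z=0 | obs) = 1/60 / 1/36 = 3/5
P(Z=1 | obs) = 1/90 / 1/36 = 2/5

P(Z = 1 | obs) = 2/5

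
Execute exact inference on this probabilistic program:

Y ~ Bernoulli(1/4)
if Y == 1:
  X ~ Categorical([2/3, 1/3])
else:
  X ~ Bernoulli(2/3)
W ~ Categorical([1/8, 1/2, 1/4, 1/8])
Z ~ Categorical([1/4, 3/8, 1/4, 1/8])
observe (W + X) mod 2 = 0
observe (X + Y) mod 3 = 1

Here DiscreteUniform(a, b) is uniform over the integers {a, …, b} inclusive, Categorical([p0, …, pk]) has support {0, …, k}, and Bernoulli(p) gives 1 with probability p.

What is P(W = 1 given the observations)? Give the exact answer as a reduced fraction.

P(W = 1 | obs) = 2/3

Enumerate traces; 16 have nonzero weight after conditioning:
  (Y=0, X=1, W=1, Z=0) weight 1/16
  (Y=0, X=1, W=1, Z=1) weight 3/32
  (Y=0, X=1, W=1, Z=2) weight 1/16
  (Y=0, X=1, W=1, Z=3) weight 1/32
  (Y=0, X=1, W=3, Z=0) weight 1/64
  (Y=0, X=1, W=3, Z=1) weight 3/128
  (Y=0, X=1, W=3, Z=2) weight 1/64
  (Y=0, X=1, W=3, Z=3) weight 1/128
  (Y=1, X=0, W=0, Z=0) weight 1/192
  (Y=1, X=0, W=2, Z=0) weight 1/96
  … 6 more
Group by W:
  weight(W=0) = 1/48
  weight(W=1) = 1/4
  weight(W=2) = 1/24
  weight(W=3) = 1/16
Total weight = 1/48 + 1/4 + 1/24 + 1/16 = 3/8
P(W=0 | obs) = 1/48 / 3/8 = 1/18
P(W=1 | obs) = 1/4 / 3/8 = 2/3
P(W=2 | obs) = 1/24 / 3/8 = 1/9
P(W=3 | obs) = 1/16 / 3/8 = 1/6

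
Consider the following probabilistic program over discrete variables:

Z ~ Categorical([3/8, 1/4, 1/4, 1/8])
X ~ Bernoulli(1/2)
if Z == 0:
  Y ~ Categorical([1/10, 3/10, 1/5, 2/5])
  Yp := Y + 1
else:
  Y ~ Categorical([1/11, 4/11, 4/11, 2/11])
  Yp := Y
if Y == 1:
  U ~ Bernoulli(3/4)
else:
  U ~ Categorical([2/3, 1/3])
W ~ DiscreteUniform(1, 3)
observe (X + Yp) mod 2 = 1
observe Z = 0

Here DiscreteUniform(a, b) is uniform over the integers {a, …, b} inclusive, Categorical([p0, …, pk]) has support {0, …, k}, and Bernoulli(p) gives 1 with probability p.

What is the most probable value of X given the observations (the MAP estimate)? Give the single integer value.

Enumerate traces; 24 have nonzero weight after conditioning:
  (Z=0, X=0, Y=0, U=0, W=1) weight 1/240
  (Z=0, X=0, Y=0, U=0, W=2) weight 1/240
  (Z=0, X=0, Y=0, U=0, W=3) weight 1/240
  (Z=0, X=0, Y=0, U=1, W=1) weight 1/480
  (Z=0, X=0, Y=0, U=1, W=2) weight 1/480
  (Z=0, X=0, Y=0, U=1, W=3) weight 1/480
  (Z=0, X=0, Y=2, U=0, W=1) weight 1/120
  (Z=0, X=0, Y=2, U=0, W=2) weight 1/120
  (Z=0, X=1, Y=1, U=0, W=1) weight 3/640
  … 15 more
Group by X:
  weight(X=0) = 9/160
  weight(X=1) = 21/160
Total weight = 9/160 + 21/160 = 3/16
P(X=0 | obs) = 9/160 / 3/16 = 3/10
P(X=1 | obs) = 21/160 / 3/16 = 7/10
argmax = 1

argmax_v P(X = v | obs) = 1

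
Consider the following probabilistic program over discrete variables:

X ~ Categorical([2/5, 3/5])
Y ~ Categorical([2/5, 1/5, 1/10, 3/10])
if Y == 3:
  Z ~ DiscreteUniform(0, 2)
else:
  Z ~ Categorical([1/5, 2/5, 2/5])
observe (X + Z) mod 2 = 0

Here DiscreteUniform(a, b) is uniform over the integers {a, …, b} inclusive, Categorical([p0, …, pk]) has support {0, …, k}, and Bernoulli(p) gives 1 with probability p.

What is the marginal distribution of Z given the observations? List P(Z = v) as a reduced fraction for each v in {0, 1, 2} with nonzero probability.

P(Z=0) = 24/119, P(Z=1) = 57/119, P(Z=2) = 38/119

Enumerate traces; 12 have nonzero weight after conditioning:
  (X=0, Y=0, Z=0) weight 4/125
  (X=0, Y=0, Z=2) weight 8/125
  (X=0, Y=1, Z=0) weight 2/125
  (X=0, Y=1, Z=2) weight 4/125
  (X=0, Y=2, Z=0) weight 1/125
  (X=0, Y=2, Z=2) weight 2/125
  (X=0, Y=3, Z=0) weight 1/25
  (X=0, Y=3, Z=2) weight 1/25
  (X=1, Y=0, Z=1) weight 12/125
  … 3 more
Group by Z:
  weight(Z=0) = 12/125
  weight(Z=1) = 57/250
  weight(Z=2) = 19/125
Total weight = 12/125 + 57/250 + 19/125 = 119/250
P(Z=0 | obs) = 12/125 / 119/250 = 24/119
P(Z=1 | obs) = 57/250 / 119/250 = 57/119
P(Z=2 | obs) = 19/125 / 119/250 = 38/119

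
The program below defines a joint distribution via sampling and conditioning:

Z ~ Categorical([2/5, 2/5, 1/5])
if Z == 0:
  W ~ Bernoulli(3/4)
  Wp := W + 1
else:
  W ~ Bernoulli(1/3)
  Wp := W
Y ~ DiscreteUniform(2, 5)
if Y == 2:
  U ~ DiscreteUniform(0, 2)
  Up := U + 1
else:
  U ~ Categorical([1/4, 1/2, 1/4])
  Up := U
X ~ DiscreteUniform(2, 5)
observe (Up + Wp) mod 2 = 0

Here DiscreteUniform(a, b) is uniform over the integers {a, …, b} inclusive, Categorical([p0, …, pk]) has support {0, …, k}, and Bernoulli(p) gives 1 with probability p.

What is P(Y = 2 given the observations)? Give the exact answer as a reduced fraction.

P(Y = 2 | obs) = 13/58

Enumerate traces; 144 have nonzero weight after conditioning:
  (Z=0, W=0, Y=2, U=0, X=2) weight 1/480
  (Z=0, W=0, Y=2, U=0, X=3) weight 1/480
  (Z=0, W=0, Y=2, U=0, X=4) weight 1/480
  (Z=0, W=0, Y=2, U=0, X=5) weight 1/480
  (Z=0, W=0, Y=2, U=2, X=2) weight 1/480
  (Z=0, W=0, Y=2, U=2, X=3) weight 1/480
  (Z=0, W=0, Y=2, U=2, X=4) weight 1/480
  (Z=0, W=0, Y=2, U=2, X=5) weight 1/480
  (Z=0, W=0, Y=3, U=1, X=2) weight 1/320
  (Z=0, W=0, Y=4, U=1, X=2) weight 1/320
  … 134 more
Group by Y:
  weight(Y=2) = 13/120
  weight(Y=3) = 1/8
  weight(Y=4) = 1/8
  weight(Y=5) = 1/8
Total weight = 13/120 + 1/8 + 1/8 + 1/8 = 29/60
P(Y=2 | obs) = 13/120 / 29/60 = 13/58
P(Y=3 | obs) = 1/8 / 29/60 = 15/58
P(Y=4 | obs) = 1/8 / 29/60 = 15/58
P(Y=5 | obs) = 1/8 / 29/60 = 15/58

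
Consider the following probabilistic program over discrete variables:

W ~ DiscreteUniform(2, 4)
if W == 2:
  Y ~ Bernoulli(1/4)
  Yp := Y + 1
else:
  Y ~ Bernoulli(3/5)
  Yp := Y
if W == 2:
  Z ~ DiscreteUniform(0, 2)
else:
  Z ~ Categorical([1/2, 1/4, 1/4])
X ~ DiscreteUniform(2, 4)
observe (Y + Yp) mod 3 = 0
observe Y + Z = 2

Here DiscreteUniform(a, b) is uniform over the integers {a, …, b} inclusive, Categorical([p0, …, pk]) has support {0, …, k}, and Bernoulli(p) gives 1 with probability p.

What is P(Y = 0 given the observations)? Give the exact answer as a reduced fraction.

Enumerate traces; 9 have nonzero weight after conditioning:
  (W=2, Y=1, Z=1, X=2) weight 1/108
  (W=2, Y=1, Z=1, X=3) weight 1/108
  (W=2, Y=1, Z=1, X=4) weight 1/108
  (W=3, Y=0, Z=2, X=2) weight 1/90
  (W=3, Y=0, Z=2, X=3) weight 1/90
  (W=3, Y=0, Z=2, X=4) weight 1/90
  (W=4, Y=0, Z=2, X=2) weight 1/90
  (W=4, Y=0, Z=2, X=3) weight 1/90
  … 1 more
Group by Y:
  weight(Y=0) = 1/15
  weight(Y=1) = 1/36
Total weight = 1/15 + 1/36 = 17/180
P(Y=0 | obs) = 1/15 / 17/180 = 12/17
P(Y=1 | obs) = 1/36 / 17/180 = 5/17

P(Y = 0 | obs) = 12/17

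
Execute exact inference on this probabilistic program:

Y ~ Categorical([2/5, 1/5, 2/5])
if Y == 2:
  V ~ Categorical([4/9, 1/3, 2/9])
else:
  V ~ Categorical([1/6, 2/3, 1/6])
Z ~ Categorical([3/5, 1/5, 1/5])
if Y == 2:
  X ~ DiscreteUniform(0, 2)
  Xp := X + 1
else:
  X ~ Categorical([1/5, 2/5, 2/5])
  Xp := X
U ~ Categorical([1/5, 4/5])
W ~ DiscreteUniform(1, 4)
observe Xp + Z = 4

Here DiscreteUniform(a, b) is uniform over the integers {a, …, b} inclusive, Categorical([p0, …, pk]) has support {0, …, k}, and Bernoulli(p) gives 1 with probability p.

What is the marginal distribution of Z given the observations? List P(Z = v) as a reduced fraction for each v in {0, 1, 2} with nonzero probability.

P(Z=1) = 5/19, P(Z=2) = 14/19

Enumerate traces; 96 have nonzero weight after conditioning:
  (Y=0, V=0, Z=2, X=2, U=0, W=1) weight 1/3750
  (Y=0, V=0, Z=2, X=2, U=0, W=2) weight 1/3750
  (Y=0, V=0, Z=2, X=2, U=0, W=3) weight 1/3750
  (Y=0, V=0, Z=2, X=2, U=0, W=4) weight 1/3750
  (Y=0, V=0, Z=2, X=2, U=1, W=1) weight 2/1875
  (Y=0, V=0, Z=2, X=2, U=1, W=2) weight 2/1875
  (Y=0, V=0, Z=2, X=2, U=1, W=3) weight 2/1875
  (Y=0, V=0, Z=2, X=2, U=1, W=4) weight 2/1875
  (Y=2, V=0, Z=1, X=2, U=0, W=1) weight 2/3375
  … 87 more
Group by Z:
  weight(Z=1) = 2/75
  weight(Z=2) = 28/375
Total weight = 2/75 + 28/375 = 38/375
P(Z=1 | obs) = 2/75 / 38/375 = 5/19
P(Z=2 | obs) = 28/375 / 38/375 = 14/19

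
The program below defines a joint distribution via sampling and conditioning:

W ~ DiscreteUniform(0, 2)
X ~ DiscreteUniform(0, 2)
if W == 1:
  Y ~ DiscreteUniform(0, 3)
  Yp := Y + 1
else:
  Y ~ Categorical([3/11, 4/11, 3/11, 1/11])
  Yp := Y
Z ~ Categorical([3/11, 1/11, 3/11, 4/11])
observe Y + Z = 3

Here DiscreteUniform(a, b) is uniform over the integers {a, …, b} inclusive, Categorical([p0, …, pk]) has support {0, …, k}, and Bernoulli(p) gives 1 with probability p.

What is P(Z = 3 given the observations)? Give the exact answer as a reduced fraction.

P(Z = 3 | obs) = 140/361

Enumerate traces; 36 have nonzero weight after conditioning:
  (W=0, X=0, Y=0, Z=3) weight 4/363
  (W=0, X=0, Y=1, Z=2) weight 4/363
  (W=0, X=0, Y=2, Z=1) weight 1/363
  (W=0, X=0, Y=3, Z=0) weight 1/363
  (W=0, X=1, Y=0, Z=3) weight 4/363
  (W=0, X=1, Y=1, Z=2) weight 4/363
  (W=0, X=1, Y=2, Z=1) weight 1/363
  (W=0, X=1, Y=3, Z=0) weight 1/363
  … 28 more
Group by Z:
  weight(Z=0) = 19/484
  weight(Z=1) = 35/1452
  weight(Z=2) = 43/484
  weight(Z=3) = 35/363
Total weight = 19/484 + 35/1452 + 43/484 + 35/363 = 361/1452
P(Z=0 | obs) = 19/484 / 361/1452 = 3/19
P(Z=1 | obs) = 35/1452 / 361/1452 = 35/361
P(Z=2 | obs) = 43/484 / 361/1452 = 129/361
P(Z=3 | obs) = 35/363 / 361/1452 = 140/361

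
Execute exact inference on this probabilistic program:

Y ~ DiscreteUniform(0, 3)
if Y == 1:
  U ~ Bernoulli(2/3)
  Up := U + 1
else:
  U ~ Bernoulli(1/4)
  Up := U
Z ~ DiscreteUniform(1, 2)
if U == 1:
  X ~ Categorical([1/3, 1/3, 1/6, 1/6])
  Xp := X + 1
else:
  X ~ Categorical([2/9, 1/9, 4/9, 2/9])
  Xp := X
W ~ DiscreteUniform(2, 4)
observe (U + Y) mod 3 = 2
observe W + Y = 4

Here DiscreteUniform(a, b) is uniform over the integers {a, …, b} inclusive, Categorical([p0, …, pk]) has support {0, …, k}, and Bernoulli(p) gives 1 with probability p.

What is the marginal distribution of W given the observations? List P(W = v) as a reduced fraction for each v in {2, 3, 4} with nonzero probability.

P(W=2) = 9/17, P(W=3) = 8/17

Enumerate traces; 16 have nonzero weight after conditioning:
  (Y=1, U=1, Z=1, X=0, W=3) weight 1/108
  (Y=1, U=1, Z=1, X=1, W=3) weight 1/108
  (Y=1, U=1, Z=1, X=2, W=3) weight 1/216
  (Y=1, U=1, Z=1, X=3, W=3) weight 1/216
  (Y=1, U=1, Z=2, X=0, W=3) weight 1/108
  (Y=1, U=1, Z=2, X=1, W=3) weight 1/108
  (Y=1, U=1, Z=2, X=2, W=3) weight 1/216
  (Y=1, U=1, Z=2, X=3, W=3) weight 1/216
  (Y=2, U=0, Z=1, X=0, W=2) weight 1/144
  … 7 more
Group by W:
  weight(W=2) = 1/16
  weight(W=3) = 1/18
Total weight = 1/16 + 1/18 = 17/144
P(W=2 | obs) = 1/16 / 17/144 = 9/17
P(W=3 | obs) = 1/18 / 17/144 = 8/17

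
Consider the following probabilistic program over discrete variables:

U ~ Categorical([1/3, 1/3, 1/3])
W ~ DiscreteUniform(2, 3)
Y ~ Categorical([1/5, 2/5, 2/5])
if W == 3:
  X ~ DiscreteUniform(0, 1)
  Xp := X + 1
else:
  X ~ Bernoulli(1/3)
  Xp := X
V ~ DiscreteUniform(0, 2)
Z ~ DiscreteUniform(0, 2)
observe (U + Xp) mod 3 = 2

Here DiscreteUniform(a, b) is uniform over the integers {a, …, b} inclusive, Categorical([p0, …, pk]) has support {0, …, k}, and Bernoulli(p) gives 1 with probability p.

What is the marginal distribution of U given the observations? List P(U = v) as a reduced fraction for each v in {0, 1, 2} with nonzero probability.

P(U=0) = 1/4, P(U=1) = 5/12, P(U=2) = 1/3

Enumerate traces; 108 have nonzero weight after conditioning:
  (U=0, W=3, Y=0, X=1, V=0, Z=0) weight 1/540
  (U=0, W=3, Y=0, X=1, V=0, Z=1) weight 1/540
  (U=0, W=3, Y=0, X=1, V=0, Z=2) weight 1/540
  (U=0, W=3, Y=0, X=1, V=1, Z=0) weight 1/540
  (U=0, W=3, Y=0, X=1, V=1, Z=1) weight 1/540
  (U=0, W=3, Y=0, X=1, V=1, Z=2) weight 1/540
  (U=0, W=3, Y=0, X=1, V=2, Z=0) weight 1/540
  (U=0, W=3, Y=0, X=1, V=2, Z=1) weight 1/540
  (U=1, W=2, Y=0, X=1, V=0, Z=0) weight 1/810
  (U=2, W=2, Y=0, X=0, V=0, Z=0) weight 1/405
  … 98 more
Group by U:
  weight(U=0) = 1/12
  weight(U=1) = 5/36
  weight(U=2) = 1/9
Total weight = 1/12 + 5/36 + 1/9 = 1/3
P(U=0 | obs) = 1/12 / 1/3 = 1/4
P(U=1 | obs) = 5/36 / 1/3 = 5/12
P(U=2 | obs) = 1/9 / 1/3 = 1/3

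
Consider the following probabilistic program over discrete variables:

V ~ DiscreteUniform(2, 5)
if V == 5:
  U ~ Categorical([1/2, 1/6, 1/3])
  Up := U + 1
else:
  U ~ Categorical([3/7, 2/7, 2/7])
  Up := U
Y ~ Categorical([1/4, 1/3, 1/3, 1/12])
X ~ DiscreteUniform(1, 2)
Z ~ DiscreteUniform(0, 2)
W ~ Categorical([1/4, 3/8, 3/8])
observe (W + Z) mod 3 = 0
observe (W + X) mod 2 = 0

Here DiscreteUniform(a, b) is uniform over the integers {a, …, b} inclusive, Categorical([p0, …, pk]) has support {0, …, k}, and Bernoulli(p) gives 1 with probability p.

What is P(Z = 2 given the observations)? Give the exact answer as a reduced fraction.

Enumerate traces; 144 have nonzero weight after conditioning:
  (V=2, U=0, Y=0, X=1, Z=2, W=1) weight 3/1792
  (V=2, U=0, Y=0, X=2, Z=0, W=0) weight 1/896
  (V=2, U=0, Y=0, X=2, Z=1, W=2) weight 3/1792
  (V=2, U=0, Y=1, X=1, Z=2, W=1) weight 1/448
  (V=2, U=0, Y=1, X=2, Z=0, W=0) weight 1/672
  (V=2, U=0, Y=1, X=2, Z=1, W=2) weight 1/448
  (V=2, U=0, Y=2, X=1, Z=2, W=1) weight 1/448
  (V=2, U=0, Y=2, X=2, Z=0, W=0) weight 1/672
  … 136 more
Group by Z:
  weight(Z=0) = 1/24
  weight(Z=1) = 1/16
  weight(Z=2) = 1/16
Total weight = 1/24 + 1/16 + 1/16 = 1/6
P(Z=0 | obs) = 1/24 / 1/6 = 1/4
P(Z=1 | obs) = 1/16 / 1/6 = 3/8
P(Z=2 | obs) = 1/16 / 1/6 = 3/8

P(Z = 2 | obs) = 3/8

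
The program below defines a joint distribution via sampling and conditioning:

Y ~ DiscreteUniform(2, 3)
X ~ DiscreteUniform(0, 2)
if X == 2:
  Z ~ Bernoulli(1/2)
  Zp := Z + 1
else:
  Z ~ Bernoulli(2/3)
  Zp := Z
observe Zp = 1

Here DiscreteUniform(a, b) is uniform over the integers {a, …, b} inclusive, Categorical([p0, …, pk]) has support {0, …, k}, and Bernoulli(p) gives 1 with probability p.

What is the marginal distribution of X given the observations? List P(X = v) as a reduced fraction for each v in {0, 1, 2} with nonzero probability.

P(X=0) = 4/11, P(X=1) = 4/11, P(X=2) = 3/11

Enumerate traces; 6 have nonzero weight after conditioning:
  (Y=2, X=0, Z=1) weight 1/9
  (Y=2, X=1, Z=1) weight 1/9
  (Y=2, X=2, Z=0) weight 1/12
  (Y=3, X=0, Z=1) weight 1/9
  (Y=3, X=1, Z=1) weight 1/9
  (Y=3, X=2, Z=0) weight 1/12
Group by X:
  weight(X=0) = 2/9
  weight(X=1) = 2/9
  weight(X=2) = 1/6
Total weight = 2/9 + 2/9 + 1/6 = 11/18
P(X=0 | obs) = 2/9 / 11/18 = 4/11
P(X=1 | obs) = 2/9 / 11/18 = 4/11
P(X=2 | obs) = 1/6 / 11/18 = 3/11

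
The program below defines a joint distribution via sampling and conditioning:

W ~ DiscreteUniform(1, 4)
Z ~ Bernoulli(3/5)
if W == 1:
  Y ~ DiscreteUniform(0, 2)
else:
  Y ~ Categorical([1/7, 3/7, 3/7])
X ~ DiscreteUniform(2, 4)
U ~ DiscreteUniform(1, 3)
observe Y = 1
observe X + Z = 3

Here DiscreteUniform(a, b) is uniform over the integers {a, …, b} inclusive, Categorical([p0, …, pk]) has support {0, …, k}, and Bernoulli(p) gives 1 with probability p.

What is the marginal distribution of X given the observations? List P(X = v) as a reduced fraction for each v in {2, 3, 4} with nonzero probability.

Enumerate traces; 24 have nonzero weight after conditioning:
  (W=1, Z=0, Y=1, X=3, U=1) weight 1/270
  (W=1, Z=0, Y=1, X=3, U=2) weight 1/270
  (W=1, Z=0, Y=1, X=3, U=3) weight 1/270
  (W=1, Z=1, Y=1, X=2, U=1) weight 1/180
  (W=1, Z=1, Y=1, X=2, U=2) weight 1/180
  (W=1, Z=1, Y=1, X=2, U=3) weight 1/180
  (W=2, Z=0, Y=1, X=3, U=1) weight 1/210
  (W=2, Z=0, Y=1, X=3, U=2) weight 1/210
  … 16 more
Group by X:
  weight(X=2) = 17/210
  weight(X=3) = 17/315
Total weight = 17/210 + 17/315 = 17/126
P(X=2 | obs) = 17/210 / 17/126 = 3/5
P(X=3 | obs) = 17/315 / 17/126 = 2/5

P(X=2) = 3/5, P(X=3) = 2/5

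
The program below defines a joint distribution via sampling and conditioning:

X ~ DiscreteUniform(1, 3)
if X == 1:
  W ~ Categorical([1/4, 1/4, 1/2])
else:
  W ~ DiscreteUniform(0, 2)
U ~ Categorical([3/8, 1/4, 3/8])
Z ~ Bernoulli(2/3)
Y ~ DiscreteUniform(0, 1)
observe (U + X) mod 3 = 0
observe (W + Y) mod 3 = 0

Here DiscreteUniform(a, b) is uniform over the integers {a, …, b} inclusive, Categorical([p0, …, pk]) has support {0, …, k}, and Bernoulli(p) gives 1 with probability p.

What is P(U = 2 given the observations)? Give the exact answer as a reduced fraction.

Enumerate traces; 12 have nonzero weight after conditioning:
  (X=1, W=0, U=2, Z=0, Y=0) weight 1/192
  (X=1, W=0, U=2, Z=1, Y=0) weight 1/96
  (X=1, W=2, U=2, Z=0, Y=1) weight 1/96
  (X=1, W=2, U=2, Z=1, Y=1) weight 1/48
  (X=2, W=0, U=1, Z=0, Y=0) weight 1/216
  (X=2, W=0, U=1, Z=1, Y=0) weight 1/108
  (X=2, W=2, U=1, Z=0, Y=1) weight 1/216
  (X=2, W=2, U=1, Z=1, Y=1) weight 1/108
  (X=3, W=0, U=0, Z=0, Y=0) weight 1/144
  … 3 more
Group by U:
  weight(U=0) = 1/24
  weight(U=1) = 1/36
  weight(U=2) = 3/64
Total weight = 1/24 + 1/36 + 3/64 = 67/576
P(U=0 | obs) = 1/24 / 67/576 = 24/67
P(U=1 | obs) = 1/36 / 67/576 = 16/67
P(U=2 | obs) = 3/64 / 67/576 = 27/67

P(U = 2 | obs) = 27/67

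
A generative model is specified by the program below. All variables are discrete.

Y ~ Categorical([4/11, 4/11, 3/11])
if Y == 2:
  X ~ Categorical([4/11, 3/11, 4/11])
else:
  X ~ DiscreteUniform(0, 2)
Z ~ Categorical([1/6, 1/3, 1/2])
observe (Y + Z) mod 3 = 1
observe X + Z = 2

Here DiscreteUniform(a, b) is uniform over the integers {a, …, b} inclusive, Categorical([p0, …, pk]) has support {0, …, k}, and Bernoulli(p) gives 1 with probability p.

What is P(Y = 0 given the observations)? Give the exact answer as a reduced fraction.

Enumerate traces; 3 have nonzero weight after conditioning:
  (Y=0, X=1, Z=1) weight 4/99
  (Y=1, X=2, Z=0) weight 2/99
  (Y=2, X=0, Z=2) weight 6/121
Group by Y:
  weight(Y=0) = 4/99
  weight(Y=1) = 2/99
  weight(Y=2) = 6/121
Total weight = 4/99 + 2/99 + 6/121 = 40/363
P(Y=0 | obs) = 4/99 / 40/363 = 11/30
P(Y=1 | obs) = 2/99 / 40/363 = 11/60
P(Y=2 | obs) = 6/121 / 40/363 = 9/20

P(Y = 0 | obs) = 11/30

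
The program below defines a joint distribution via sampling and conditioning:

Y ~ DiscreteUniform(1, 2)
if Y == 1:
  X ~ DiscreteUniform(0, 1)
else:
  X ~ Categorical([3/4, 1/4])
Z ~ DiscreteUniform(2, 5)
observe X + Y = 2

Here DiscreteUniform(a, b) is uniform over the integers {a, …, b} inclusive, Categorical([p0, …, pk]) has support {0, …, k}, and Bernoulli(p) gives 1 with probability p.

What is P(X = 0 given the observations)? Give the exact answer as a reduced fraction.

P(X = 0 | obs) = 3/5

Enumerate traces; 8 have nonzero weight after conditioning:
  (Y=1, X=1, Z=2) weight 1/16
  (Y=1, X=1, Z=3) weight 1/16
  (Y=1, X=1, Z=4) weight 1/16
  (Y=1, X=1, Z=5) weight 1/16
  (Y=2, X=0, Z=2) weight 3/32
  (Y=2, X=0, Z=3) weight 3/32
  (Y=2, X=0, Z=4) weight 3/32
  (Y=2, X=0, Z=5) weight 3/32
Group by X:
  weight(X=0) = 3/8
  weight(X=1) = 1/4
Total weight = 3/8 + 1/4 = 5/8
P(X=0 | obs) = 3/8 / 5/8 = 3/5
P(X=1 | obs) = 1/4 / 5/8 = 2/5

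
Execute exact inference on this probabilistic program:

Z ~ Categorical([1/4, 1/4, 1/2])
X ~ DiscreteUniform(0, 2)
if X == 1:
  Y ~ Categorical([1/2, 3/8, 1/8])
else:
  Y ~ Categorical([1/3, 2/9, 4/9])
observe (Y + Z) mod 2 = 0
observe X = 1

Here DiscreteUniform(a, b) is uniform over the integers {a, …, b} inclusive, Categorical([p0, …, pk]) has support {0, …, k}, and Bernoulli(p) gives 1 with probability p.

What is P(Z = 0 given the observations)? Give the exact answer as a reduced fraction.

Enumerate traces; 5 have nonzero weight after conditioning:
  (Z=0, X=1, Y=0) weight 1/24
  (Z=0, X=1, Y=2) weight 1/96
  (Z=1, X=1, Y=1) weight 1/32
  (Z=2, X=1, Y=0) weight 1/12
  (Z=2, X=1, Y=2) weight 1/48
Group by Z:
  weight(Z=0) = 5/96
  weight(Z=1) = 1/32
  weight(Z=2) = 5/48
Total weight = 5/96 + 1/32 + 5/48 = 3/16
P(Z=0 | obs) = 5/96 / 3/16 = 5/18
P(Z=1 | obs) = 1/32 / 3/16 = 1/6
P(Z=2 | obs) = 5/48 / 3/16 = 5/9

P(Z = 0 | obs) = 5/18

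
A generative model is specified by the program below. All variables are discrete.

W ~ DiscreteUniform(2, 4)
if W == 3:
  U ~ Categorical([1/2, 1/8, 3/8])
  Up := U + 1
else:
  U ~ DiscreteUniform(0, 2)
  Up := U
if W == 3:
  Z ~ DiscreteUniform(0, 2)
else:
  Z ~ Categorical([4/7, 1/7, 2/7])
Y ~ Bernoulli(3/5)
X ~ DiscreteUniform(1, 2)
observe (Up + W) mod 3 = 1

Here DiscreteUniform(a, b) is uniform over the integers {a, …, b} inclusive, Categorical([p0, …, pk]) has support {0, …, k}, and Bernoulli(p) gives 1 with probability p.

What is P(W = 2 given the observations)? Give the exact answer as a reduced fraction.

Enumerate traces; 36 have nonzero weight after conditioning:
  (W=2, U=2, Z=0, Y=0, X=1) weight 4/315
  (W=2, U=2, Z=0, Y=0, X=2) weight 4/315
  (W=2, U=2, Z=0, Y=1, X=1) weight 2/105
  (W=2, U=2, Z=0, Y=1, X=2) weight 2/105
  (W=2, U=2, Z=1, Y=0, X=1) weight 1/315
  (W=2, U=2, Z=1, Y=0, X=2) weight 1/315
  (W=2, U=2, Z=1, Y=1, X=1) weight 1/210
  (W=2, U=2, Z=1, Y=1, X=2) weight 1/210
  (W=3, U=0, Z=0, Y=0, X=1) weight 1/90
  (W=4, U=0, Z=0, Y=0, X=1) weight 4/315
  … 26 more
Group by W:
  weight(W=2) = 1/9
  weight(W=3) = 1/6
  weight(W=4) = 1/9
Total weight = 1/9 + 1/6 + 1/9 = 7/18
P(W=2 | obs) = 1/9 / 7/18 = 2/7
P(W=3 | obs) = 1/6 / 7/18 = 3/7
P(W=4 | obs) = 1/9 / 7/18 = 2/7

P(W = 2 | obs) = 2/7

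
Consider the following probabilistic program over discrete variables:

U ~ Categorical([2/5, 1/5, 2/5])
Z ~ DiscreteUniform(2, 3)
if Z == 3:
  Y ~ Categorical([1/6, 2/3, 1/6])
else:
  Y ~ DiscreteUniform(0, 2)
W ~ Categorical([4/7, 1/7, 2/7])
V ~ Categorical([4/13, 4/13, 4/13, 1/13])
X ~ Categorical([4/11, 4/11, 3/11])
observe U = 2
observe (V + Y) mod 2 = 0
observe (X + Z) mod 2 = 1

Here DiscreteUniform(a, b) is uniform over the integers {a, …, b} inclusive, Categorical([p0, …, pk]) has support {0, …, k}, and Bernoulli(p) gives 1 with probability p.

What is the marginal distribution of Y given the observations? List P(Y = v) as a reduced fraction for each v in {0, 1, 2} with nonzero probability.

P(Y=0) = 2/7, P(Y=1) = 3/7, P(Y=2) = 2/7

Enumerate traces; 54 have nonzero weight after conditioning:
  (U=2, Z=2, Y=0, W=0, V=0, X=1) weight 64/15015
  (U=2, Z=2, Y=0, W=0, V=2, X=1) weight 64/15015
  (U=2, Z=2, Y=0, W=1, V=0, X=1) weight 16/15015
  (U=2, Z=2, Y=0, W=1, V=2, X=1) weight 16/15015
  (U=2, Z=2, Y=0, W=2, V=0, X=1) weight 32/15015
  (U=2, Z=2, Y=0, W=2, V=2, X=1) weight 32/15015
  (U=2, Z=2, Y=1, W=0, V=1, X=1) weight 64/15015
  (U=2, Z=2, Y=1, W=0, V=3, X=1) weight 16/15015
  (U=2, Z=2, Y=2, W=0, V=0, X=1) weight 64/15015
  … 45 more
Group by Y:
  weight(Y=0) = 4/143
  weight(Y=1) = 6/143
  weight(Y=2) = 4/143
Total weight = 4/143 + 6/143 + 4/143 = 14/143
P(Y=0 | obs) = 4/143 / 14/143 = 2/7
P(Y=1 | obs) = 6/143 / 14/143 = 3/7
P(Y=2 | obs) = 4/143 / 14/143 = 2/7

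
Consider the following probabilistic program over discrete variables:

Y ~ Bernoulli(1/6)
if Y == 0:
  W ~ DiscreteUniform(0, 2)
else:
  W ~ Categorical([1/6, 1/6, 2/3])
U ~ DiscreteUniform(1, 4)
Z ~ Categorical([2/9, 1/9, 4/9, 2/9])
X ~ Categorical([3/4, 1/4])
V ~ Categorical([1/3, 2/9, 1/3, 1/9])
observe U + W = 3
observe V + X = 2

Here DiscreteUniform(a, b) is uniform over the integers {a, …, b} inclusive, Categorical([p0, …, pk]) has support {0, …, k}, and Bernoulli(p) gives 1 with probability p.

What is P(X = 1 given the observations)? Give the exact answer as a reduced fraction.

Enumerate traces; 48 have nonzero weight after conditioning:
  (Y=0, W=0, U=3, Z=0, X=0, V=2) weight 5/1296
  (Y=0, W=0, U=3, Z=0, X=1, V=1) weight 5/5832
  (Y=0, W=0, U=3, Z=1, X=0, V=2) weight 5/2592
  (Y=0, W=0, U=3, Z=1, X=1, V=1) weight 5/11664
  (Y=0, W=0, U=3, Z=2, X=0, V=2) weight 5/648
  (Y=0, W=0, U=3, Z=2, X=1, V=1) weight 5/2916
  (Y=0, W=0, U=3, Z=3, X=0, V=2) weight 5/1296
  (Y=0, W=0, U=3, Z=3, X=1, V=1) weight 5/5832
  … 40 more
Group by X:
  weight(X=0) = 1/16
  weight(X=1) = 1/72
Total weight = 1/16 + 1/72 = 11/144
P(X=0 | obs) = 1/16 / 11/144 = 9/11
P(X=1 | obs) = 1/72 / 11/144 = 2/11

P(X = 1 | obs) = 2/11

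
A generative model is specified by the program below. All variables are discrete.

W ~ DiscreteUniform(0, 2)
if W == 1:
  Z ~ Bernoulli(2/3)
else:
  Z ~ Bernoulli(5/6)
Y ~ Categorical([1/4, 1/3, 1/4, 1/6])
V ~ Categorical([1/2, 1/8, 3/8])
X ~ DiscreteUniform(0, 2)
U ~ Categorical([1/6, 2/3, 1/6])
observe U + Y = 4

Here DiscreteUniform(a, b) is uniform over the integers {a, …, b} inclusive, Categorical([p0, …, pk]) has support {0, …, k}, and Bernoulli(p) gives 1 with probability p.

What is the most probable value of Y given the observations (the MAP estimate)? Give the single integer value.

argmax_v P(Y = v | obs) = 3

Enumerate traces; 108 have nonzero weight after conditioning:
  (W=0, Z=0, Y=2, V=0, X=0, U=2) weight 1/2592
  (W=0, Z=0, Y=2, V=0, X=1, U=2) weight 1/2592
  (W=0, Z=0, Y=2, V=0, X=2, U=2) weight 1/2592
  (W=0, Z=0, Y=2, V=1, X=0, U=2) weight 1/10368
  (W=0, Z=0, Y=2, V=1, X=1, U=2) weight 1/10368
  (W=0, Z=0, Y=2, V=1, X=2, U=2) weight 1/10368
  (W=0, Z=0, Y=2, V=2, X=0, U=2) weight 1/3456
  (W=0, Z=0, Y=2, V=2, X=1, U=2) weight 1/3456
  (W=0, Z=0, Y=3, V=0, X=0, U=1) weight 1/972
  … 99 more
Group by Y:
  weight(Y=2) = 1/24
  weight(Y=3) = 1/9
Total weight = 1/24 + 1/9 = 11/72
P(Y=2 | obs) = 1/24 / 11/72 = 3/11
P(Y=3 | obs) = 1/9 / 11/72 = 8/11
argmax = 3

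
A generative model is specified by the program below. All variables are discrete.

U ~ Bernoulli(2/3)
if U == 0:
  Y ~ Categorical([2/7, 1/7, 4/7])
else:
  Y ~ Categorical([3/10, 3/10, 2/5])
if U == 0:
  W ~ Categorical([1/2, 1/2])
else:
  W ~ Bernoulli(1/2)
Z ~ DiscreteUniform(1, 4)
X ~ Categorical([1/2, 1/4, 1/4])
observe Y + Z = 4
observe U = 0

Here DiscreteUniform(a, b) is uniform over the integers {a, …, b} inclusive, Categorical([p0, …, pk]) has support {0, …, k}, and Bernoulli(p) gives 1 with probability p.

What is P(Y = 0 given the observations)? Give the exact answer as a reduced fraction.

Enumerate traces; 18 have nonzero weight after conditioning:
  (U=0, Y=0, W=0, Z=4, X=0) weight 1/168
  (U=0, Y=0, W=0, Z=4, X=1) weight 1/336
  (U=0, Y=0, W=0, Z=4, X=2) weight 1/336
  (U=0, Y=0, W=1, Z=4, X=0) weight 1/168
  (U=0, Y=0, W=1, Z=4, X=1) weight 1/336
  (U=0, Y=0, W=1, Z=4, X=2) weight 1/336
  (U=0, Y=1, W=0, Z=3, X=0) weight 1/336
  (U=0, Y=1, W=0, Z=3, X=1) weight 1/672
  (U=0, Y=2, W=0, Z=2, X=0) weight 1/84
  … 9 more
Group by Y:
  weight(Y=0) = 1/42
  weight(Y=1) = 1/84
  weight(Y=2) = 1/21
Total weight = 1/42 + 1/84 + 1/21 = 1/12
P(Y=0 | obs) = 1/42 / 1/12 = 2/7
P(Y=1 | obs) = 1/84 / 1/12 = 1/7
P(Y=2 | obs) = 1/21 / 1/12 = 4/7

P(Y = 0 | obs) = 2/7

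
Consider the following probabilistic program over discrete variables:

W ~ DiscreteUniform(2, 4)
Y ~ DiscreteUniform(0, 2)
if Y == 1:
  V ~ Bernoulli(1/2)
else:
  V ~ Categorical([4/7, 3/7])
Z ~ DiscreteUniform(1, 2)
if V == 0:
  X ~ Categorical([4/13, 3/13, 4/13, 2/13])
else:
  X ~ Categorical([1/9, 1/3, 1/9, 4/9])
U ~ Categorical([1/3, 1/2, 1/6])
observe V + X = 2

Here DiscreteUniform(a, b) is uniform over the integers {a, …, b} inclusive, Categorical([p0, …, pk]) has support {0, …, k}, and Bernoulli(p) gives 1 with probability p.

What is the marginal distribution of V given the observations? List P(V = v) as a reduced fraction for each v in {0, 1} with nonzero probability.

Enumerate traces; 108 have nonzero weight after conditioning:
  (W=2, Y=0, V=0, Z=1, X=2, U=0) weight 8/2457
  (W=2, Y=0, V=0, Z=1, X=2, U=1) weight 4/819
  (W=2, Y=0, V=0, Z=1, X=2, U=2) weight 4/2457
  (W=2, Y=0, V=0, Z=2, X=2, U=0) weight 8/2457
  (W=2, Y=0, V=0, Z=2, X=2, U=1) weight 4/819
  (W=2, Y=0, V=0, Z=2, X=2, U=2) weight 4/2457
  (W=2, Y=0, V=1, Z=1, X=1, U=0) weight 1/378
  (W=2, Y=0, V=1, Z=1, X=1, U=1) weight 1/252
  … 100 more
Group by V:
  weight(V=0) = 46/273
  weight(V=1) = 19/126
Total weight = 46/273 + 19/126 = 523/1638
P(V=0 | obs) = 46/273 / 523/1638 = 276/523
P(V=1 | obs) = 19/126 / 523/1638 = 247/523

P(V=0) = 276/523, P(V=1) = 247/523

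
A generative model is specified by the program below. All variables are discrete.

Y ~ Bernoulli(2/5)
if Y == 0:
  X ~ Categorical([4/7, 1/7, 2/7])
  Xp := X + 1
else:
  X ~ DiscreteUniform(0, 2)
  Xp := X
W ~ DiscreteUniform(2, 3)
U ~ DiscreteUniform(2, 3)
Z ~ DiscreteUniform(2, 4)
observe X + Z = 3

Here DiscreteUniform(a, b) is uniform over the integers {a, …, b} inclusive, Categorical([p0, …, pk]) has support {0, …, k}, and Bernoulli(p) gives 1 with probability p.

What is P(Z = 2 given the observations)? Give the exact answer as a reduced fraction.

Enumerate traces; 16 have nonzero weight after conditioning:
  (Y=0, X=0, W=2, U=2, Z=3) weight 1/35
  (Y=0, X=0, W=2, U=3, Z=3) weight 1/35
  (Y=0, X=0, W=3, U=2, Z=3) weight 1/35
  (Y=0, X=0, W=3, U=3, Z=3) weight 1/35
  (Y=0, X=1, W=2, U=2, Z=2) weight 1/140
  (Y=0, X=1, W=2, U=3, Z=2) weight 1/140
  (Y=0, X=1, W=3, U=2, Z=2) weight 1/140
  (Y=0, X=1, W=3, U=3, Z=2) weight 1/140
  … 8 more
Group by Z:
  weight(Z=2) = 23/315
  weight(Z=3) = 10/63
Total weight = 23/315 + 10/63 = 73/315
P(Z=2 | obs) = 23/315 / 73/315 = 23/73
P(Z=3 | obs) = 10/63 / 73/315 = 50/73

P(Z = 2 | obs) = 23/73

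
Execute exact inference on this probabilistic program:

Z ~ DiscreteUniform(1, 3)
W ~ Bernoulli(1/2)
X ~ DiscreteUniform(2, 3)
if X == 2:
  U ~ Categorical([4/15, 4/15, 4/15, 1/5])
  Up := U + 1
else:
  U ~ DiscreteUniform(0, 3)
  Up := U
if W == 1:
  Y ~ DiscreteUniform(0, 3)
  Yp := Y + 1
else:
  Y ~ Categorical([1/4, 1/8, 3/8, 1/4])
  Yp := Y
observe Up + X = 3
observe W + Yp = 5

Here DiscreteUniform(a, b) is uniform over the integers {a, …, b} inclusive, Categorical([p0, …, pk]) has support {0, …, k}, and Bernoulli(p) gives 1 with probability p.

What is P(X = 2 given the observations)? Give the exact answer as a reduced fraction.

P(X = 2 | obs) = 16/31

Enumerate traces; 6 have nonzero weight after conditioning:
  (Z=1, W=1, X=2, U=0, Y=3) weight 1/180
  (Z=1, W=1, X=3, U=0, Y=3) weight 1/192
  (Z=2, W=1, X=2, U=0, Y=3) weight 1/180
  (Z=2, W=1, X=3, U=0, Y=3) weight 1/192
  (Z=3, W=1, X=2, U=0, Y=3) weight 1/180
  (Z=3, W=1, X=3, U=0, Y=3) weight 1/192
Group by X:
  weight(X=2) = 1/60
  weight(X=3) = 1/64
Total weight = 1/60 + 1/64 = 31/960
P(X=2 | obs) = 1/60 / 31/960 = 16/31
P(X=3 | obs) = 1/64 / 31/960 = 15/31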